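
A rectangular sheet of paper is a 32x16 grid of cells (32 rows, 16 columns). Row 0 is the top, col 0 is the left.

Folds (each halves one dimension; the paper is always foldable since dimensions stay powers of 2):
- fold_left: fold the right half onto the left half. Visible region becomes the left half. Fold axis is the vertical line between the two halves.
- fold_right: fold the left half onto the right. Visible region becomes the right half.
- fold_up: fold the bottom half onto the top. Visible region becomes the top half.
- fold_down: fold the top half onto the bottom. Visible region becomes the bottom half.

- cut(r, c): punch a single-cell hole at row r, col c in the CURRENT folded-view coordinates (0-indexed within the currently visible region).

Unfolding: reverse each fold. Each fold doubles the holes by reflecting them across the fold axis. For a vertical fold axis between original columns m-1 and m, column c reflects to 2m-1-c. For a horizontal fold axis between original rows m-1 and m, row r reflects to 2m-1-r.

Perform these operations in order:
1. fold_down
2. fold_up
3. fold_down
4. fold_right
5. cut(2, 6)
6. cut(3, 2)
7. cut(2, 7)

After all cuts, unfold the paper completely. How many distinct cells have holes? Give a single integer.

Op 1 fold_down: fold axis h@16; visible region now rows[16,32) x cols[0,16) = 16x16
Op 2 fold_up: fold axis h@24; visible region now rows[16,24) x cols[0,16) = 8x16
Op 3 fold_down: fold axis h@20; visible region now rows[20,24) x cols[0,16) = 4x16
Op 4 fold_right: fold axis v@8; visible region now rows[20,24) x cols[8,16) = 4x8
Op 5 cut(2, 6): punch at orig (22,14); cuts so far [(22, 14)]; region rows[20,24) x cols[8,16) = 4x8
Op 6 cut(3, 2): punch at orig (23,10); cuts so far [(22, 14), (23, 10)]; region rows[20,24) x cols[8,16) = 4x8
Op 7 cut(2, 7): punch at orig (22,15); cuts so far [(22, 14), (22, 15), (23, 10)]; region rows[20,24) x cols[8,16) = 4x8
Unfold 1 (reflect across v@8): 6 holes -> [(22, 0), (22, 1), (22, 14), (22, 15), (23, 5), (23, 10)]
Unfold 2 (reflect across h@20): 12 holes -> [(16, 5), (16, 10), (17, 0), (17, 1), (17, 14), (17, 15), (22, 0), (22, 1), (22, 14), (22, 15), (23, 5), (23, 10)]
Unfold 3 (reflect across h@24): 24 holes -> [(16, 5), (16, 10), (17, 0), (17, 1), (17, 14), (17, 15), (22, 0), (22, 1), (22, 14), (22, 15), (23, 5), (23, 10), (24, 5), (24, 10), (25, 0), (25, 1), (25, 14), (25, 15), (30, 0), (30, 1), (30, 14), (30, 15), (31, 5), (31, 10)]
Unfold 4 (reflect across h@16): 48 holes -> [(0, 5), (0, 10), (1, 0), (1, 1), (1, 14), (1, 15), (6, 0), (6, 1), (6, 14), (6, 15), (7, 5), (7, 10), (8, 5), (8, 10), (9, 0), (9, 1), (9, 14), (9, 15), (14, 0), (14, 1), (14, 14), (14, 15), (15, 5), (15, 10), (16, 5), (16, 10), (17, 0), (17, 1), (17, 14), (17, 15), (22, 0), (22, 1), (22, 14), (22, 15), (23, 5), (23, 10), (24, 5), (24, 10), (25, 0), (25, 1), (25, 14), (25, 15), (30, 0), (30, 1), (30, 14), (30, 15), (31, 5), (31, 10)]

Answer: 48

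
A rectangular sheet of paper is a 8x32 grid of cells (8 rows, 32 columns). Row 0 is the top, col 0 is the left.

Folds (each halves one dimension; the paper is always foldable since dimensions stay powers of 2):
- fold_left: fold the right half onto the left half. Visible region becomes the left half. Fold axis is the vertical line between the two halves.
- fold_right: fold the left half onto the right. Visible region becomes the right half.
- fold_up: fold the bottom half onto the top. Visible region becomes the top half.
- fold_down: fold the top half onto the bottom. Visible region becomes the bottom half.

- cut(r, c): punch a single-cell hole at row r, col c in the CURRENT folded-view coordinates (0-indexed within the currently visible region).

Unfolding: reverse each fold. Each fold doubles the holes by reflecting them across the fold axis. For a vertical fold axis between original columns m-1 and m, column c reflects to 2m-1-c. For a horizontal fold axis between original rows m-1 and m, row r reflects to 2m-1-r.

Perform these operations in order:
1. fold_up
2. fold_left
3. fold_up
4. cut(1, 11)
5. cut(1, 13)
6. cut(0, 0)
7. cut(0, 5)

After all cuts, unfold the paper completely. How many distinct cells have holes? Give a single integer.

Answer: 32

Derivation:
Op 1 fold_up: fold axis h@4; visible region now rows[0,4) x cols[0,32) = 4x32
Op 2 fold_left: fold axis v@16; visible region now rows[0,4) x cols[0,16) = 4x16
Op 3 fold_up: fold axis h@2; visible region now rows[0,2) x cols[0,16) = 2x16
Op 4 cut(1, 11): punch at orig (1,11); cuts so far [(1, 11)]; region rows[0,2) x cols[0,16) = 2x16
Op 5 cut(1, 13): punch at orig (1,13); cuts so far [(1, 11), (1, 13)]; region rows[0,2) x cols[0,16) = 2x16
Op 6 cut(0, 0): punch at orig (0,0); cuts so far [(0, 0), (1, 11), (1, 13)]; region rows[0,2) x cols[0,16) = 2x16
Op 7 cut(0, 5): punch at orig (0,5); cuts so far [(0, 0), (0, 5), (1, 11), (1, 13)]; region rows[0,2) x cols[0,16) = 2x16
Unfold 1 (reflect across h@2): 8 holes -> [(0, 0), (0, 5), (1, 11), (1, 13), (2, 11), (2, 13), (3, 0), (3, 5)]
Unfold 2 (reflect across v@16): 16 holes -> [(0, 0), (0, 5), (0, 26), (0, 31), (1, 11), (1, 13), (1, 18), (1, 20), (2, 11), (2, 13), (2, 18), (2, 20), (3, 0), (3, 5), (3, 26), (3, 31)]
Unfold 3 (reflect across h@4): 32 holes -> [(0, 0), (0, 5), (0, 26), (0, 31), (1, 11), (1, 13), (1, 18), (1, 20), (2, 11), (2, 13), (2, 18), (2, 20), (3, 0), (3, 5), (3, 26), (3, 31), (4, 0), (4, 5), (4, 26), (4, 31), (5, 11), (5, 13), (5, 18), (5, 20), (6, 11), (6, 13), (6, 18), (6, 20), (7, 0), (7, 5), (7, 26), (7, 31)]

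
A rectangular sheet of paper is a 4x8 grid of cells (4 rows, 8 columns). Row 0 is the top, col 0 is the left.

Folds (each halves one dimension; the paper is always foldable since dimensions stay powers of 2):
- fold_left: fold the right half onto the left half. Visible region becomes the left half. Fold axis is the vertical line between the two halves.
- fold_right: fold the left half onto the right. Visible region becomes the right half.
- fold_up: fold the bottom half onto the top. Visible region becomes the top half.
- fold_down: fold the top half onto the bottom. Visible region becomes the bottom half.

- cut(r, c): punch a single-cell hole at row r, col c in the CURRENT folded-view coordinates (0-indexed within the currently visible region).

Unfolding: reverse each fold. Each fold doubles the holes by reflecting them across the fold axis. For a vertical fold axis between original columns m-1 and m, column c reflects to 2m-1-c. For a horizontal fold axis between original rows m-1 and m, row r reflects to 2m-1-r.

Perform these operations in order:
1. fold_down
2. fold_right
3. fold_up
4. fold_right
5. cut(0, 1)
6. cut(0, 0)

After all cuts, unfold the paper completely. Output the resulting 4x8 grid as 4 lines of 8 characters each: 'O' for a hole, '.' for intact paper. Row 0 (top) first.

Op 1 fold_down: fold axis h@2; visible region now rows[2,4) x cols[0,8) = 2x8
Op 2 fold_right: fold axis v@4; visible region now rows[2,4) x cols[4,8) = 2x4
Op 3 fold_up: fold axis h@3; visible region now rows[2,3) x cols[4,8) = 1x4
Op 4 fold_right: fold axis v@6; visible region now rows[2,3) x cols[6,8) = 1x2
Op 5 cut(0, 1): punch at orig (2,7); cuts so far [(2, 7)]; region rows[2,3) x cols[6,8) = 1x2
Op 6 cut(0, 0): punch at orig (2,6); cuts so far [(2, 6), (2, 7)]; region rows[2,3) x cols[6,8) = 1x2
Unfold 1 (reflect across v@6): 4 holes -> [(2, 4), (2, 5), (2, 6), (2, 7)]
Unfold 2 (reflect across h@3): 8 holes -> [(2, 4), (2, 5), (2, 6), (2, 7), (3, 4), (3, 5), (3, 6), (3, 7)]
Unfold 3 (reflect across v@4): 16 holes -> [(2, 0), (2, 1), (2, 2), (2, 3), (2, 4), (2, 5), (2, 6), (2, 7), (3, 0), (3, 1), (3, 2), (3, 3), (3, 4), (3, 5), (3, 6), (3, 7)]
Unfold 4 (reflect across h@2): 32 holes -> [(0, 0), (0, 1), (0, 2), (0, 3), (0, 4), (0, 5), (0, 6), (0, 7), (1, 0), (1, 1), (1, 2), (1, 3), (1, 4), (1, 5), (1, 6), (1, 7), (2, 0), (2, 1), (2, 2), (2, 3), (2, 4), (2, 5), (2, 6), (2, 7), (3, 0), (3, 1), (3, 2), (3, 3), (3, 4), (3, 5), (3, 6), (3, 7)]

Answer: OOOOOOOO
OOOOOOOO
OOOOOOOO
OOOOOOOO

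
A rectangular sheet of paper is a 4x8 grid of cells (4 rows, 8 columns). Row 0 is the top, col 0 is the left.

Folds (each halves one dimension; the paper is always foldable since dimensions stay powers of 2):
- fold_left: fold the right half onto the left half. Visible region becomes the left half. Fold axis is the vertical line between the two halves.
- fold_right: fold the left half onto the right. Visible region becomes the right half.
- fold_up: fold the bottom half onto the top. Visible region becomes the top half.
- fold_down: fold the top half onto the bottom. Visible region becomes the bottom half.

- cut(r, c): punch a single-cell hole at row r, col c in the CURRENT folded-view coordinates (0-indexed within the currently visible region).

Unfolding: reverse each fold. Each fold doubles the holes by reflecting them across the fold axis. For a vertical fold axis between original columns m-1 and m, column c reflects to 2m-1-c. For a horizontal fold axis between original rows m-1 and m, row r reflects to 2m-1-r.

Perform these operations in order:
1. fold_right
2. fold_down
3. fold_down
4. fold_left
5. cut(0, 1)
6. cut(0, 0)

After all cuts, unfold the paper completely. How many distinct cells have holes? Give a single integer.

Op 1 fold_right: fold axis v@4; visible region now rows[0,4) x cols[4,8) = 4x4
Op 2 fold_down: fold axis h@2; visible region now rows[2,4) x cols[4,8) = 2x4
Op 3 fold_down: fold axis h@3; visible region now rows[3,4) x cols[4,8) = 1x4
Op 4 fold_left: fold axis v@6; visible region now rows[3,4) x cols[4,6) = 1x2
Op 5 cut(0, 1): punch at orig (3,5); cuts so far [(3, 5)]; region rows[3,4) x cols[4,6) = 1x2
Op 6 cut(0, 0): punch at orig (3,4); cuts so far [(3, 4), (3, 5)]; region rows[3,4) x cols[4,6) = 1x2
Unfold 1 (reflect across v@6): 4 holes -> [(3, 4), (3, 5), (3, 6), (3, 7)]
Unfold 2 (reflect across h@3): 8 holes -> [(2, 4), (2, 5), (2, 6), (2, 7), (3, 4), (3, 5), (3, 6), (3, 7)]
Unfold 3 (reflect across h@2): 16 holes -> [(0, 4), (0, 5), (0, 6), (0, 7), (1, 4), (1, 5), (1, 6), (1, 7), (2, 4), (2, 5), (2, 6), (2, 7), (3, 4), (3, 5), (3, 6), (3, 7)]
Unfold 4 (reflect across v@4): 32 holes -> [(0, 0), (0, 1), (0, 2), (0, 3), (0, 4), (0, 5), (0, 6), (0, 7), (1, 0), (1, 1), (1, 2), (1, 3), (1, 4), (1, 5), (1, 6), (1, 7), (2, 0), (2, 1), (2, 2), (2, 3), (2, 4), (2, 5), (2, 6), (2, 7), (3, 0), (3, 1), (3, 2), (3, 3), (3, 4), (3, 5), (3, 6), (3, 7)]

Answer: 32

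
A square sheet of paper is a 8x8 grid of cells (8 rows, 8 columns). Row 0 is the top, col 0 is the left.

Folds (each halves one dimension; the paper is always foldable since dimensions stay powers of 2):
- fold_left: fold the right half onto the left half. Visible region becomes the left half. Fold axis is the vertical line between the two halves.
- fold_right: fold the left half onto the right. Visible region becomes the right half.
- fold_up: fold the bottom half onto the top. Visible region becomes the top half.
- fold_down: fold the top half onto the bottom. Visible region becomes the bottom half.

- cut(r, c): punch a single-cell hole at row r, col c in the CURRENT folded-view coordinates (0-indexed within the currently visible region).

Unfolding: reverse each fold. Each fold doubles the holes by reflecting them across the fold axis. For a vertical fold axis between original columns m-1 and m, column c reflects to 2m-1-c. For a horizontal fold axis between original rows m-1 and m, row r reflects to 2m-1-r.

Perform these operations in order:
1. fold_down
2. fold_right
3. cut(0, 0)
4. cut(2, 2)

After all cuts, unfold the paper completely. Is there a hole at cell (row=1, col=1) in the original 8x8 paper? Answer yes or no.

Op 1 fold_down: fold axis h@4; visible region now rows[4,8) x cols[0,8) = 4x8
Op 2 fold_right: fold axis v@4; visible region now rows[4,8) x cols[4,8) = 4x4
Op 3 cut(0, 0): punch at orig (4,4); cuts so far [(4, 4)]; region rows[4,8) x cols[4,8) = 4x4
Op 4 cut(2, 2): punch at orig (6,6); cuts so far [(4, 4), (6, 6)]; region rows[4,8) x cols[4,8) = 4x4
Unfold 1 (reflect across v@4): 4 holes -> [(4, 3), (4, 4), (6, 1), (6, 6)]
Unfold 2 (reflect across h@4): 8 holes -> [(1, 1), (1, 6), (3, 3), (3, 4), (4, 3), (4, 4), (6, 1), (6, 6)]
Holes: [(1, 1), (1, 6), (3, 3), (3, 4), (4, 3), (4, 4), (6, 1), (6, 6)]

Answer: yes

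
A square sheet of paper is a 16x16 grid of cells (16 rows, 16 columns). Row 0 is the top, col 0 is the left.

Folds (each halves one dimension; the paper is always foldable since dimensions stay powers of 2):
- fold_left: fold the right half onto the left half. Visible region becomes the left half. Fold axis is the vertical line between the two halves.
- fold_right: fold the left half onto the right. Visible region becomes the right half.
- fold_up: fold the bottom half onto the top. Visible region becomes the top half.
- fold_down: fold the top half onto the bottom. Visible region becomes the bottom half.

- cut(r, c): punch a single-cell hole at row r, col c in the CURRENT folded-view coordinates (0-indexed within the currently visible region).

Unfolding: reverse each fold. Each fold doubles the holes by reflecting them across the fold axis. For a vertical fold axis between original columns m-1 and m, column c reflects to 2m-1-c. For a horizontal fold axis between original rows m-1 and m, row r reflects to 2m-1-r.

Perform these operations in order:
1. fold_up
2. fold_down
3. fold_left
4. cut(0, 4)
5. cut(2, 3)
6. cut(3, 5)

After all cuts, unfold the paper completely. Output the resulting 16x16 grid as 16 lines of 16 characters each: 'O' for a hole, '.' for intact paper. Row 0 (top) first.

Op 1 fold_up: fold axis h@8; visible region now rows[0,8) x cols[0,16) = 8x16
Op 2 fold_down: fold axis h@4; visible region now rows[4,8) x cols[0,16) = 4x16
Op 3 fold_left: fold axis v@8; visible region now rows[4,8) x cols[0,8) = 4x8
Op 4 cut(0, 4): punch at orig (4,4); cuts so far [(4, 4)]; region rows[4,8) x cols[0,8) = 4x8
Op 5 cut(2, 3): punch at orig (6,3); cuts so far [(4, 4), (6, 3)]; region rows[4,8) x cols[0,8) = 4x8
Op 6 cut(3, 5): punch at orig (7,5); cuts so far [(4, 4), (6, 3), (7, 5)]; region rows[4,8) x cols[0,8) = 4x8
Unfold 1 (reflect across v@8): 6 holes -> [(4, 4), (4, 11), (6, 3), (6, 12), (7, 5), (7, 10)]
Unfold 2 (reflect across h@4): 12 holes -> [(0, 5), (0, 10), (1, 3), (1, 12), (3, 4), (3, 11), (4, 4), (4, 11), (6, 3), (6, 12), (7, 5), (7, 10)]
Unfold 3 (reflect across h@8): 24 holes -> [(0, 5), (0, 10), (1, 3), (1, 12), (3, 4), (3, 11), (4, 4), (4, 11), (6, 3), (6, 12), (7, 5), (7, 10), (8, 5), (8, 10), (9, 3), (9, 12), (11, 4), (11, 11), (12, 4), (12, 11), (14, 3), (14, 12), (15, 5), (15, 10)]

Answer: .....O....O.....
...O........O...
................
....O......O....
....O......O....
................
...O........O...
.....O....O.....
.....O....O.....
...O........O...
................
....O......O....
....O......O....
................
...O........O...
.....O....O.....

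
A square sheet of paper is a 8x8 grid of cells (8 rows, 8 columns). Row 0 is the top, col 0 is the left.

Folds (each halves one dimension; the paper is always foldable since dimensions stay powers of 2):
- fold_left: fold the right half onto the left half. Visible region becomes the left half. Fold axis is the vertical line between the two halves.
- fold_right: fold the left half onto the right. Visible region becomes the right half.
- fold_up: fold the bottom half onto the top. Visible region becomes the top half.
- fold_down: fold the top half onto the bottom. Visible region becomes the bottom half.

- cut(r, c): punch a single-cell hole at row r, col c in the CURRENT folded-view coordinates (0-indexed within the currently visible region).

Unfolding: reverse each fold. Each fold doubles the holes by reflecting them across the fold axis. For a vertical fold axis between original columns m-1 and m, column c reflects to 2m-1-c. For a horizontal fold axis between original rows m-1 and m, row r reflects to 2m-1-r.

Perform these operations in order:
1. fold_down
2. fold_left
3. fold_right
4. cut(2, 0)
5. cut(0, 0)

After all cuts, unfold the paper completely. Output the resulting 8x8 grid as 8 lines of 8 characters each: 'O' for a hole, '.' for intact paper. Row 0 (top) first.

Answer: ........
.OO..OO.
........
.OO..OO.
.OO..OO.
........
.OO..OO.
........

Derivation:
Op 1 fold_down: fold axis h@4; visible region now rows[4,8) x cols[0,8) = 4x8
Op 2 fold_left: fold axis v@4; visible region now rows[4,8) x cols[0,4) = 4x4
Op 3 fold_right: fold axis v@2; visible region now rows[4,8) x cols[2,4) = 4x2
Op 4 cut(2, 0): punch at orig (6,2); cuts so far [(6, 2)]; region rows[4,8) x cols[2,4) = 4x2
Op 5 cut(0, 0): punch at orig (4,2); cuts so far [(4, 2), (6, 2)]; region rows[4,8) x cols[2,4) = 4x2
Unfold 1 (reflect across v@2): 4 holes -> [(4, 1), (4, 2), (6, 1), (6, 2)]
Unfold 2 (reflect across v@4): 8 holes -> [(4, 1), (4, 2), (4, 5), (4, 6), (6, 1), (6, 2), (6, 5), (6, 6)]
Unfold 3 (reflect across h@4): 16 holes -> [(1, 1), (1, 2), (1, 5), (1, 6), (3, 1), (3, 2), (3, 5), (3, 6), (4, 1), (4, 2), (4, 5), (4, 6), (6, 1), (6, 2), (6, 5), (6, 6)]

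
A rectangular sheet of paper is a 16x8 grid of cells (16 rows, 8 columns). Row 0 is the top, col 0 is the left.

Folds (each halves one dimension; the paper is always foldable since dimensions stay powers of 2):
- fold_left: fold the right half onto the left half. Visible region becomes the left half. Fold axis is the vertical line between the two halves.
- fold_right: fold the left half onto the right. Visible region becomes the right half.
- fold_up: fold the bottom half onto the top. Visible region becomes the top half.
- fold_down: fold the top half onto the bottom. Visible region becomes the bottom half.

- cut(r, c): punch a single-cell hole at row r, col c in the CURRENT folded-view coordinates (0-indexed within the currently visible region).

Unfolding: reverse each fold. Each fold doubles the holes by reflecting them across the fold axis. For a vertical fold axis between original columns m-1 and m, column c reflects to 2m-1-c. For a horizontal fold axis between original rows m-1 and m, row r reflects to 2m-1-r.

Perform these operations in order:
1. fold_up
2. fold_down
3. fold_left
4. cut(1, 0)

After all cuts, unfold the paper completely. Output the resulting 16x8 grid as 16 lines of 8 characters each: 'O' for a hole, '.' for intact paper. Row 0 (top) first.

Op 1 fold_up: fold axis h@8; visible region now rows[0,8) x cols[0,8) = 8x8
Op 2 fold_down: fold axis h@4; visible region now rows[4,8) x cols[0,8) = 4x8
Op 3 fold_left: fold axis v@4; visible region now rows[4,8) x cols[0,4) = 4x4
Op 4 cut(1, 0): punch at orig (5,0); cuts so far [(5, 0)]; region rows[4,8) x cols[0,4) = 4x4
Unfold 1 (reflect across v@4): 2 holes -> [(5, 0), (5, 7)]
Unfold 2 (reflect across h@4): 4 holes -> [(2, 0), (2, 7), (5, 0), (5, 7)]
Unfold 3 (reflect across h@8): 8 holes -> [(2, 0), (2, 7), (5, 0), (5, 7), (10, 0), (10, 7), (13, 0), (13, 7)]

Answer: ........
........
O......O
........
........
O......O
........
........
........
........
O......O
........
........
O......O
........
........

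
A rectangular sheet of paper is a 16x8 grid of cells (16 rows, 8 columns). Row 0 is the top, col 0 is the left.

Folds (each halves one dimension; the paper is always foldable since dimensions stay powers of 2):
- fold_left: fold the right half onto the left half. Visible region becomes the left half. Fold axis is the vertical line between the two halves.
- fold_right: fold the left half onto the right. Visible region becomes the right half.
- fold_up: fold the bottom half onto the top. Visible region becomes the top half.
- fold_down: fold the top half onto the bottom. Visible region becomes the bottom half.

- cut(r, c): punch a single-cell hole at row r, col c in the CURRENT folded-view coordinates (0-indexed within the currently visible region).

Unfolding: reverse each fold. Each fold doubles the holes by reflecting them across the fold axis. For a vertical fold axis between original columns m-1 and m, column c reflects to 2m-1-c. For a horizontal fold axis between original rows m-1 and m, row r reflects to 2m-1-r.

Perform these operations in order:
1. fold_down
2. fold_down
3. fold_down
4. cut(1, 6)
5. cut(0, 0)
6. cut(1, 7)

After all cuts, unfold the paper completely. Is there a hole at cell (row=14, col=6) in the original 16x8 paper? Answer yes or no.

Op 1 fold_down: fold axis h@8; visible region now rows[8,16) x cols[0,8) = 8x8
Op 2 fold_down: fold axis h@12; visible region now rows[12,16) x cols[0,8) = 4x8
Op 3 fold_down: fold axis h@14; visible region now rows[14,16) x cols[0,8) = 2x8
Op 4 cut(1, 6): punch at orig (15,6); cuts so far [(15, 6)]; region rows[14,16) x cols[0,8) = 2x8
Op 5 cut(0, 0): punch at orig (14,0); cuts so far [(14, 0), (15, 6)]; region rows[14,16) x cols[0,8) = 2x8
Op 6 cut(1, 7): punch at orig (15,7); cuts so far [(14, 0), (15, 6), (15, 7)]; region rows[14,16) x cols[0,8) = 2x8
Unfold 1 (reflect across h@14): 6 holes -> [(12, 6), (12, 7), (13, 0), (14, 0), (15, 6), (15, 7)]
Unfold 2 (reflect across h@12): 12 holes -> [(8, 6), (8, 7), (9, 0), (10, 0), (11, 6), (11, 7), (12, 6), (12, 7), (13, 0), (14, 0), (15, 6), (15, 7)]
Unfold 3 (reflect across h@8): 24 holes -> [(0, 6), (0, 7), (1, 0), (2, 0), (3, 6), (3, 7), (4, 6), (4, 7), (5, 0), (6, 0), (7, 6), (7, 7), (8, 6), (8, 7), (9, 0), (10, 0), (11, 6), (11, 7), (12, 6), (12, 7), (13, 0), (14, 0), (15, 6), (15, 7)]
Holes: [(0, 6), (0, 7), (1, 0), (2, 0), (3, 6), (3, 7), (4, 6), (4, 7), (5, 0), (6, 0), (7, 6), (7, 7), (8, 6), (8, 7), (9, 0), (10, 0), (11, 6), (11, 7), (12, 6), (12, 7), (13, 0), (14, 0), (15, 6), (15, 7)]

Answer: no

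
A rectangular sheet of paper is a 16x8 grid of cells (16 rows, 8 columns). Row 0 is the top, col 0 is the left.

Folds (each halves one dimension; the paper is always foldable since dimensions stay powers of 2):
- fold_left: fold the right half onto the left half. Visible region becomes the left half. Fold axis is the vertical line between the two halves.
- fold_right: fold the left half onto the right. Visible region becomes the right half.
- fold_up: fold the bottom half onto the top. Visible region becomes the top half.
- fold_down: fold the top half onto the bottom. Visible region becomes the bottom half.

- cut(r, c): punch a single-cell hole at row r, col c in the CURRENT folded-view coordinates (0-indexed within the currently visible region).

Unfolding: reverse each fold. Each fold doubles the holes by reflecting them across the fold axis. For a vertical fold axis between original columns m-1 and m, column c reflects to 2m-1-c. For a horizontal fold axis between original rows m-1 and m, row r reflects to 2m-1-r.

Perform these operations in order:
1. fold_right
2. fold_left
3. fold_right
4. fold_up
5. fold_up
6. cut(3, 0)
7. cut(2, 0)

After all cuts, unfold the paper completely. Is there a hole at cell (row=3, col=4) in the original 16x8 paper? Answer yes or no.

Answer: yes

Derivation:
Op 1 fold_right: fold axis v@4; visible region now rows[0,16) x cols[4,8) = 16x4
Op 2 fold_left: fold axis v@6; visible region now rows[0,16) x cols[4,6) = 16x2
Op 3 fold_right: fold axis v@5; visible region now rows[0,16) x cols[5,6) = 16x1
Op 4 fold_up: fold axis h@8; visible region now rows[0,8) x cols[5,6) = 8x1
Op 5 fold_up: fold axis h@4; visible region now rows[0,4) x cols[5,6) = 4x1
Op 6 cut(3, 0): punch at orig (3,5); cuts so far [(3, 5)]; region rows[0,4) x cols[5,6) = 4x1
Op 7 cut(2, 0): punch at orig (2,5); cuts so far [(2, 5), (3, 5)]; region rows[0,4) x cols[5,6) = 4x1
Unfold 1 (reflect across h@4): 4 holes -> [(2, 5), (3, 5), (4, 5), (5, 5)]
Unfold 2 (reflect across h@8): 8 holes -> [(2, 5), (3, 5), (4, 5), (5, 5), (10, 5), (11, 5), (12, 5), (13, 5)]
Unfold 3 (reflect across v@5): 16 holes -> [(2, 4), (2, 5), (3, 4), (3, 5), (4, 4), (4, 5), (5, 4), (5, 5), (10, 4), (10, 5), (11, 4), (11, 5), (12, 4), (12, 5), (13, 4), (13, 5)]
Unfold 4 (reflect across v@6): 32 holes -> [(2, 4), (2, 5), (2, 6), (2, 7), (3, 4), (3, 5), (3, 6), (3, 7), (4, 4), (4, 5), (4, 6), (4, 7), (5, 4), (5, 5), (5, 6), (5, 7), (10, 4), (10, 5), (10, 6), (10, 7), (11, 4), (11, 5), (11, 6), (11, 7), (12, 4), (12, 5), (12, 6), (12, 7), (13, 4), (13, 5), (13, 6), (13, 7)]
Unfold 5 (reflect across v@4): 64 holes -> [(2, 0), (2, 1), (2, 2), (2, 3), (2, 4), (2, 5), (2, 6), (2, 7), (3, 0), (3, 1), (3, 2), (3, 3), (3, 4), (3, 5), (3, 6), (3, 7), (4, 0), (4, 1), (4, 2), (4, 3), (4, 4), (4, 5), (4, 6), (4, 7), (5, 0), (5, 1), (5, 2), (5, 3), (5, 4), (5, 5), (5, 6), (5, 7), (10, 0), (10, 1), (10, 2), (10, 3), (10, 4), (10, 5), (10, 6), (10, 7), (11, 0), (11, 1), (11, 2), (11, 3), (11, 4), (11, 5), (11, 6), (11, 7), (12, 0), (12, 1), (12, 2), (12, 3), (12, 4), (12, 5), (12, 6), (12, 7), (13, 0), (13, 1), (13, 2), (13, 3), (13, 4), (13, 5), (13, 6), (13, 7)]
Holes: [(2, 0), (2, 1), (2, 2), (2, 3), (2, 4), (2, 5), (2, 6), (2, 7), (3, 0), (3, 1), (3, 2), (3, 3), (3, 4), (3, 5), (3, 6), (3, 7), (4, 0), (4, 1), (4, 2), (4, 3), (4, 4), (4, 5), (4, 6), (4, 7), (5, 0), (5, 1), (5, 2), (5, 3), (5, 4), (5, 5), (5, 6), (5, 7), (10, 0), (10, 1), (10, 2), (10, 3), (10, 4), (10, 5), (10, 6), (10, 7), (11, 0), (11, 1), (11, 2), (11, 3), (11, 4), (11, 5), (11, 6), (11, 7), (12, 0), (12, 1), (12, 2), (12, 3), (12, 4), (12, 5), (12, 6), (12, 7), (13, 0), (13, 1), (13, 2), (13, 3), (13, 4), (13, 5), (13, 6), (13, 7)]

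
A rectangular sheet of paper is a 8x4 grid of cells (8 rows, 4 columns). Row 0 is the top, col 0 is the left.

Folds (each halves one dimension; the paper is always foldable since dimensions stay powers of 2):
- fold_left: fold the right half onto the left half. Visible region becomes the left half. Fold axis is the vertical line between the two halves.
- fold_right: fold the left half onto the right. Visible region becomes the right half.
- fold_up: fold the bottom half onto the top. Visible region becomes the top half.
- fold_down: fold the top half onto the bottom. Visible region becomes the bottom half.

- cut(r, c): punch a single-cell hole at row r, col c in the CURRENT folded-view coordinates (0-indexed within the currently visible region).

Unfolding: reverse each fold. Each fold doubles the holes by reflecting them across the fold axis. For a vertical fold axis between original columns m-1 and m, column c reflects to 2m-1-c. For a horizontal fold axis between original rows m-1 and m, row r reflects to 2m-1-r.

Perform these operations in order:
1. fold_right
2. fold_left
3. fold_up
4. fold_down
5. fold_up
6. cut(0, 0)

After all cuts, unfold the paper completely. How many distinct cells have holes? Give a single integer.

Op 1 fold_right: fold axis v@2; visible region now rows[0,8) x cols[2,4) = 8x2
Op 2 fold_left: fold axis v@3; visible region now rows[0,8) x cols[2,3) = 8x1
Op 3 fold_up: fold axis h@4; visible region now rows[0,4) x cols[2,3) = 4x1
Op 4 fold_down: fold axis h@2; visible region now rows[2,4) x cols[2,3) = 2x1
Op 5 fold_up: fold axis h@3; visible region now rows[2,3) x cols[2,3) = 1x1
Op 6 cut(0, 0): punch at orig (2,2); cuts so far [(2, 2)]; region rows[2,3) x cols[2,3) = 1x1
Unfold 1 (reflect across h@3): 2 holes -> [(2, 2), (3, 2)]
Unfold 2 (reflect across h@2): 4 holes -> [(0, 2), (1, 2), (2, 2), (3, 2)]
Unfold 3 (reflect across h@4): 8 holes -> [(0, 2), (1, 2), (2, 2), (3, 2), (4, 2), (5, 2), (6, 2), (7, 2)]
Unfold 4 (reflect across v@3): 16 holes -> [(0, 2), (0, 3), (1, 2), (1, 3), (2, 2), (2, 3), (3, 2), (3, 3), (4, 2), (4, 3), (5, 2), (5, 3), (6, 2), (6, 3), (7, 2), (7, 3)]
Unfold 5 (reflect across v@2): 32 holes -> [(0, 0), (0, 1), (0, 2), (0, 3), (1, 0), (1, 1), (1, 2), (1, 3), (2, 0), (2, 1), (2, 2), (2, 3), (3, 0), (3, 1), (3, 2), (3, 3), (4, 0), (4, 1), (4, 2), (4, 3), (5, 0), (5, 1), (5, 2), (5, 3), (6, 0), (6, 1), (6, 2), (6, 3), (7, 0), (7, 1), (7, 2), (7, 3)]

Answer: 32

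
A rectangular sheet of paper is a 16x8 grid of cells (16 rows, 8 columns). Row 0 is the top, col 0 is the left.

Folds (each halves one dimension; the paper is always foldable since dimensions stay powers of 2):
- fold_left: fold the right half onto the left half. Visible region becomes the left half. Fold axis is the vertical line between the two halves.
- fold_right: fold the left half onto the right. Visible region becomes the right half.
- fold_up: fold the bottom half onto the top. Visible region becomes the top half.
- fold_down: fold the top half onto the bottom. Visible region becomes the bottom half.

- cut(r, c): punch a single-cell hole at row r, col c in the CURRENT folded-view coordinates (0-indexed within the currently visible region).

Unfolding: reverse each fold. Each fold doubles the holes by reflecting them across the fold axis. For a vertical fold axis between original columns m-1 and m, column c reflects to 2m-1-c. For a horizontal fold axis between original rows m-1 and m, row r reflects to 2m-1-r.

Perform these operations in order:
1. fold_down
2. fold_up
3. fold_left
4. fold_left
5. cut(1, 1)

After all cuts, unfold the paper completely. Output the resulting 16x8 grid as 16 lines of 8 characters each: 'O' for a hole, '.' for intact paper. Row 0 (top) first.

Op 1 fold_down: fold axis h@8; visible region now rows[8,16) x cols[0,8) = 8x8
Op 2 fold_up: fold axis h@12; visible region now rows[8,12) x cols[0,8) = 4x8
Op 3 fold_left: fold axis v@4; visible region now rows[8,12) x cols[0,4) = 4x4
Op 4 fold_left: fold axis v@2; visible region now rows[8,12) x cols[0,2) = 4x2
Op 5 cut(1, 1): punch at orig (9,1); cuts so far [(9, 1)]; region rows[8,12) x cols[0,2) = 4x2
Unfold 1 (reflect across v@2): 2 holes -> [(9, 1), (9, 2)]
Unfold 2 (reflect across v@4): 4 holes -> [(9, 1), (9, 2), (9, 5), (9, 6)]
Unfold 3 (reflect across h@12): 8 holes -> [(9, 1), (9, 2), (9, 5), (9, 6), (14, 1), (14, 2), (14, 5), (14, 6)]
Unfold 4 (reflect across h@8): 16 holes -> [(1, 1), (1, 2), (1, 5), (1, 6), (6, 1), (6, 2), (6, 5), (6, 6), (9, 1), (9, 2), (9, 5), (9, 6), (14, 1), (14, 2), (14, 5), (14, 6)]

Answer: ........
.OO..OO.
........
........
........
........
.OO..OO.
........
........
.OO..OO.
........
........
........
........
.OO..OO.
........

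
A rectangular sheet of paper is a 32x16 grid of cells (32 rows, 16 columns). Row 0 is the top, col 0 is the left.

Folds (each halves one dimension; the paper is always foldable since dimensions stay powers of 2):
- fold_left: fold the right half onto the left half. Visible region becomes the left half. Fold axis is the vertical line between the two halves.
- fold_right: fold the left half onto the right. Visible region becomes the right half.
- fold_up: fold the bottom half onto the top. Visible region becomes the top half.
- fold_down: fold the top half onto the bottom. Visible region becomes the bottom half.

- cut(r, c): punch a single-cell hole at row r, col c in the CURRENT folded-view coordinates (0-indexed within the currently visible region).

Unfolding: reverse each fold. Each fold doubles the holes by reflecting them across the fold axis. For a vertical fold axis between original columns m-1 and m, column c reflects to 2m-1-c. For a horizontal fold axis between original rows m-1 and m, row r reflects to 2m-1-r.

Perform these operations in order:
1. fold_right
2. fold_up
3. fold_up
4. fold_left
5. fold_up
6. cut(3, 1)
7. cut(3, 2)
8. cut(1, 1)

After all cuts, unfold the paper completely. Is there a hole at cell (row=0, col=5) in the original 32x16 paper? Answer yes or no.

Op 1 fold_right: fold axis v@8; visible region now rows[0,32) x cols[8,16) = 32x8
Op 2 fold_up: fold axis h@16; visible region now rows[0,16) x cols[8,16) = 16x8
Op 3 fold_up: fold axis h@8; visible region now rows[0,8) x cols[8,16) = 8x8
Op 4 fold_left: fold axis v@12; visible region now rows[0,8) x cols[8,12) = 8x4
Op 5 fold_up: fold axis h@4; visible region now rows[0,4) x cols[8,12) = 4x4
Op 6 cut(3, 1): punch at orig (3,9); cuts so far [(3, 9)]; region rows[0,4) x cols[8,12) = 4x4
Op 7 cut(3, 2): punch at orig (3,10); cuts so far [(3, 9), (3, 10)]; region rows[0,4) x cols[8,12) = 4x4
Op 8 cut(1, 1): punch at orig (1,9); cuts so far [(1, 9), (3, 9), (3, 10)]; region rows[0,4) x cols[8,12) = 4x4
Unfold 1 (reflect across h@4): 6 holes -> [(1, 9), (3, 9), (3, 10), (4, 9), (4, 10), (6, 9)]
Unfold 2 (reflect across v@12): 12 holes -> [(1, 9), (1, 14), (3, 9), (3, 10), (3, 13), (3, 14), (4, 9), (4, 10), (4, 13), (4, 14), (6, 9), (6, 14)]
Unfold 3 (reflect across h@8): 24 holes -> [(1, 9), (1, 14), (3, 9), (3, 10), (3, 13), (3, 14), (4, 9), (4, 10), (4, 13), (4, 14), (6, 9), (6, 14), (9, 9), (9, 14), (11, 9), (11, 10), (11, 13), (11, 14), (12, 9), (12, 10), (12, 13), (12, 14), (14, 9), (14, 14)]
Unfold 4 (reflect across h@16): 48 holes -> [(1, 9), (1, 14), (3, 9), (3, 10), (3, 13), (3, 14), (4, 9), (4, 10), (4, 13), (4, 14), (6, 9), (6, 14), (9, 9), (9, 14), (11, 9), (11, 10), (11, 13), (11, 14), (12, 9), (12, 10), (12, 13), (12, 14), (14, 9), (14, 14), (17, 9), (17, 14), (19, 9), (19, 10), (19, 13), (19, 14), (20, 9), (20, 10), (20, 13), (20, 14), (22, 9), (22, 14), (25, 9), (25, 14), (27, 9), (27, 10), (27, 13), (27, 14), (28, 9), (28, 10), (28, 13), (28, 14), (30, 9), (30, 14)]
Unfold 5 (reflect across v@8): 96 holes -> [(1, 1), (1, 6), (1, 9), (1, 14), (3, 1), (3, 2), (3, 5), (3, 6), (3, 9), (3, 10), (3, 13), (3, 14), (4, 1), (4, 2), (4, 5), (4, 6), (4, 9), (4, 10), (4, 13), (4, 14), (6, 1), (6, 6), (6, 9), (6, 14), (9, 1), (9, 6), (9, 9), (9, 14), (11, 1), (11, 2), (11, 5), (11, 6), (11, 9), (11, 10), (11, 13), (11, 14), (12, 1), (12, 2), (12, 5), (12, 6), (12, 9), (12, 10), (12, 13), (12, 14), (14, 1), (14, 6), (14, 9), (14, 14), (17, 1), (17, 6), (17, 9), (17, 14), (19, 1), (19, 2), (19, 5), (19, 6), (19, 9), (19, 10), (19, 13), (19, 14), (20, 1), (20, 2), (20, 5), (20, 6), (20, 9), (20, 10), (20, 13), (20, 14), (22, 1), (22, 6), (22, 9), (22, 14), (25, 1), (25, 6), (25, 9), (25, 14), (27, 1), (27, 2), (27, 5), (27, 6), (27, 9), (27, 10), (27, 13), (27, 14), (28, 1), (28, 2), (28, 5), (28, 6), (28, 9), (28, 10), (28, 13), (28, 14), (30, 1), (30, 6), (30, 9), (30, 14)]
Holes: [(1, 1), (1, 6), (1, 9), (1, 14), (3, 1), (3, 2), (3, 5), (3, 6), (3, 9), (3, 10), (3, 13), (3, 14), (4, 1), (4, 2), (4, 5), (4, 6), (4, 9), (4, 10), (4, 13), (4, 14), (6, 1), (6, 6), (6, 9), (6, 14), (9, 1), (9, 6), (9, 9), (9, 14), (11, 1), (11, 2), (11, 5), (11, 6), (11, 9), (11, 10), (11, 13), (11, 14), (12, 1), (12, 2), (12, 5), (12, 6), (12, 9), (12, 10), (12, 13), (12, 14), (14, 1), (14, 6), (14, 9), (14, 14), (17, 1), (17, 6), (17, 9), (17, 14), (19, 1), (19, 2), (19, 5), (19, 6), (19, 9), (19, 10), (19, 13), (19, 14), (20, 1), (20, 2), (20, 5), (20, 6), (20, 9), (20, 10), (20, 13), (20, 14), (22, 1), (22, 6), (22, 9), (22, 14), (25, 1), (25, 6), (25, 9), (25, 14), (27, 1), (27, 2), (27, 5), (27, 6), (27, 9), (27, 10), (27, 13), (27, 14), (28, 1), (28, 2), (28, 5), (28, 6), (28, 9), (28, 10), (28, 13), (28, 14), (30, 1), (30, 6), (30, 9), (30, 14)]

Answer: no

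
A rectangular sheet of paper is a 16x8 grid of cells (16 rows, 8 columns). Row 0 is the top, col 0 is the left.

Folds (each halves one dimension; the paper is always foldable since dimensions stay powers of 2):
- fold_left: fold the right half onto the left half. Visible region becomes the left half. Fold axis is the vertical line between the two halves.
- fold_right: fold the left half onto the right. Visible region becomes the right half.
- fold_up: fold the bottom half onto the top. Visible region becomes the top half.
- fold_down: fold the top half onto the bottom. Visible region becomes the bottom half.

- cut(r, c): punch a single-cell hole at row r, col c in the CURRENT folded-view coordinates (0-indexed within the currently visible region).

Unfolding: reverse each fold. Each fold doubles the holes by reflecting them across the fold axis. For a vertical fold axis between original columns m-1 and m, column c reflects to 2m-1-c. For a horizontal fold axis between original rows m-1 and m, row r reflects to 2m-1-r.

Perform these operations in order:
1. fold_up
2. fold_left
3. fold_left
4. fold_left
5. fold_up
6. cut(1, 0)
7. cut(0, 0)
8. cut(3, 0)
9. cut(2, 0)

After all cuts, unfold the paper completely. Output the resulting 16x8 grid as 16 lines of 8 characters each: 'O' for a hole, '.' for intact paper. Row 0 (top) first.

Answer: OOOOOOOO
OOOOOOOO
OOOOOOOO
OOOOOOOO
OOOOOOOO
OOOOOOOO
OOOOOOOO
OOOOOOOO
OOOOOOOO
OOOOOOOO
OOOOOOOO
OOOOOOOO
OOOOOOOO
OOOOOOOO
OOOOOOOO
OOOOOOOO

Derivation:
Op 1 fold_up: fold axis h@8; visible region now rows[0,8) x cols[0,8) = 8x8
Op 2 fold_left: fold axis v@4; visible region now rows[0,8) x cols[0,4) = 8x4
Op 3 fold_left: fold axis v@2; visible region now rows[0,8) x cols[0,2) = 8x2
Op 4 fold_left: fold axis v@1; visible region now rows[0,8) x cols[0,1) = 8x1
Op 5 fold_up: fold axis h@4; visible region now rows[0,4) x cols[0,1) = 4x1
Op 6 cut(1, 0): punch at orig (1,0); cuts so far [(1, 0)]; region rows[0,4) x cols[0,1) = 4x1
Op 7 cut(0, 0): punch at orig (0,0); cuts so far [(0, 0), (1, 0)]; region rows[0,4) x cols[0,1) = 4x1
Op 8 cut(3, 0): punch at orig (3,0); cuts so far [(0, 0), (1, 0), (3, 0)]; region rows[0,4) x cols[0,1) = 4x1
Op 9 cut(2, 0): punch at orig (2,0); cuts so far [(0, 0), (1, 0), (2, 0), (3, 0)]; region rows[0,4) x cols[0,1) = 4x1
Unfold 1 (reflect across h@4): 8 holes -> [(0, 0), (1, 0), (2, 0), (3, 0), (4, 0), (5, 0), (6, 0), (7, 0)]
Unfold 2 (reflect across v@1): 16 holes -> [(0, 0), (0, 1), (1, 0), (1, 1), (2, 0), (2, 1), (3, 0), (3, 1), (4, 0), (4, 1), (5, 0), (5, 1), (6, 0), (6, 1), (7, 0), (7, 1)]
Unfold 3 (reflect across v@2): 32 holes -> [(0, 0), (0, 1), (0, 2), (0, 3), (1, 0), (1, 1), (1, 2), (1, 3), (2, 0), (2, 1), (2, 2), (2, 3), (3, 0), (3, 1), (3, 2), (3, 3), (4, 0), (4, 1), (4, 2), (4, 3), (5, 0), (5, 1), (5, 2), (5, 3), (6, 0), (6, 1), (6, 2), (6, 3), (7, 0), (7, 1), (7, 2), (7, 3)]
Unfold 4 (reflect across v@4): 64 holes -> [(0, 0), (0, 1), (0, 2), (0, 3), (0, 4), (0, 5), (0, 6), (0, 7), (1, 0), (1, 1), (1, 2), (1, 3), (1, 4), (1, 5), (1, 6), (1, 7), (2, 0), (2, 1), (2, 2), (2, 3), (2, 4), (2, 5), (2, 6), (2, 7), (3, 0), (3, 1), (3, 2), (3, 3), (3, 4), (3, 5), (3, 6), (3, 7), (4, 0), (4, 1), (4, 2), (4, 3), (4, 4), (4, 5), (4, 6), (4, 7), (5, 0), (5, 1), (5, 2), (5, 3), (5, 4), (5, 5), (5, 6), (5, 7), (6, 0), (6, 1), (6, 2), (6, 3), (6, 4), (6, 5), (6, 6), (6, 7), (7, 0), (7, 1), (7, 2), (7, 3), (7, 4), (7, 5), (7, 6), (7, 7)]
Unfold 5 (reflect across h@8): 128 holes -> [(0, 0), (0, 1), (0, 2), (0, 3), (0, 4), (0, 5), (0, 6), (0, 7), (1, 0), (1, 1), (1, 2), (1, 3), (1, 4), (1, 5), (1, 6), (1, 7), (2, 0), (2, 1), (2, 2), (2, 3), (2, 4), (2, 5), (2, 6), (2, 7), (3, 0), (3, 1), (3, 2), (3, 3), (3, 4), (3, 5), (3, 6), (3, 7), (4, 0), (4, 1), (4, 2), (4, 3), (4, 4), (4, 5), (4, 6), (4, 7), (5, 0), (5, 1), (5, 2), (5, 3), (5, 4), (5, 5), (5, 6), (5, 7), (6, 0), (6, 1), (6, 2), (6, 3), (6, 4), (6, 5), (6, 6), (6, 7), (7, 0), (7, 1), (7, 2), (7, 3), (7, 4), (7, 5), (7, 6), (7, 7), (8, 0), (8, 1), (8, 2), (8, 3), (8, 4), (8, 5), (8, 6), (8, 7), (9, 0), (9, 1), (9, 2), (9, 3), (9, 4), (9, 5), (9, 6), (9, 7), (10, 0), (10, 1), (10, 2), (10, 3), (10, 4), (10, 5), (10, 6), (10, 7), (11, 0), (11, 1), (11, 2), (11, 3), (11, 4), (11, 5), (11, 6), (11, 7), (12, 0), (12, 1), (12, 2), (12, 3), (12, 4), (12, 5), (12, 6), (12, 7), (13, 0), (13, 1), (13, 2), (13, 3), (13, 4), (13, 5), (13, 6), (13, 7), (14, 0), (14, 1), (14, 2), (14, 3), (14, 4), (14, 5), (14, 6), (14, 7), (15, 0), (15, 1), (15, 2), (15, 3), (15, 4), (15, 5), (15, 6), (15, 7)]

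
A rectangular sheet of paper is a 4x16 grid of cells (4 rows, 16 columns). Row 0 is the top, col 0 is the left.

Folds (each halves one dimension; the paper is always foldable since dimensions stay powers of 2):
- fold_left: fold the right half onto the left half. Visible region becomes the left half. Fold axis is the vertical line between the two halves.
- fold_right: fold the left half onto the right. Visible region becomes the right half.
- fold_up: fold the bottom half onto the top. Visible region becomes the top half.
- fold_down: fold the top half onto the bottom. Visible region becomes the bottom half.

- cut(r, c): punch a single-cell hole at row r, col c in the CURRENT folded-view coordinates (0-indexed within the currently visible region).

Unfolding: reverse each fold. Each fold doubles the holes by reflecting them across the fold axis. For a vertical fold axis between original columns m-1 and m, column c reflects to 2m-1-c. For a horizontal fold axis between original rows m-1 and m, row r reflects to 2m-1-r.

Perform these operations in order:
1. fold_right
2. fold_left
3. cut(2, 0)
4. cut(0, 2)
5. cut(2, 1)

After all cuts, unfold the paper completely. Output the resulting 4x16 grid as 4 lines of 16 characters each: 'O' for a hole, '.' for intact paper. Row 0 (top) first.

Answer: ..O..O....O..O..
................
OO....OOOO....OO
................

Derivation:
Op 1 fold_right: fold axis v@8; visible region now rows[0,4) x cols[8,16) = 4x8
Op 2 fold_left: fold axis v@12; visible region now rows[0,4) x cols[8,12) = 4x4
Op 3 cut(2, 0): punch at orig (2,8); cuts so far [(2, 8)]; region rows[0,4) x cols[8,12) = 4x4
Op 4 cut(0, 2): punch at orig (0,10); cuts so far [(0, 10), (2, 8)]; region rows[0,4) x cols[8,12) = 4x4
Op 5 cut(2, 1): punch at orig (2,9); cuts so far [(0, 10), (2, 8), (2, 9)]; region rows[0,4) x cols[8,12) = 4x4
Unfold 1 (reflect across v@12): 6 holes -> [(0, 10), (0, 13), (2, 8), (2, 9), (2, 14), (2, 15)]
Unfold 2 (reflect across v@8): 12 holes -> [(0, 2), (0, 5), (0, 10), (0, 13), (2, 0), (2, 1), (2, 6), (2, 7), (2, 8), (2, 9), (2, 14), (2, 15)]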